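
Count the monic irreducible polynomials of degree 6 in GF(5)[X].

2580

Gauss's count: N_{5}(6) = (1/6) Σ_{d|6} μ(6/d)·5^d.
Divisors of 6: 1, 2, 3, 6; μ(6/d) for each: 1, -1, -1, 1.
Σ = 5^1 − 5^2 − 5^3 + 5^6 = 15480.
N = 15480/6 = 2580.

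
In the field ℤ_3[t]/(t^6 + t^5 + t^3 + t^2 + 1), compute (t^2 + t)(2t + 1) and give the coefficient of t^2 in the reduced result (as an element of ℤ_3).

0

Multiply in ℤ_3[t]: (t^2 + t)·(2t + 1) = 2t^3 + t.
Reduced: 2t^3 + t.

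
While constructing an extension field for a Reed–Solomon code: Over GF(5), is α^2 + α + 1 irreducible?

Write P(α) = α^2 + α + 1.
Check for roots in GF(5): P(0) = 1; P(1) = 3; P(2) = 2; P(3) = 3; P(4) = 1.
No roots. A degree-2 polynomial over a field with no linear factor is irreducible.

Yes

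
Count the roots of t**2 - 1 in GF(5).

2

Write g(t) = t**2 - 1.
Evaluate at each of the 5 elements of GF(5):
g(0) = 4; g(1) = 0 → root; g(2) = 3; g(3) = 3; g(4) = 0 → root.
Roots: {1, 4}.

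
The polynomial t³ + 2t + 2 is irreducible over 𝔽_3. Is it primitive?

No

Write f(t) = t³ + 2t + 2.
|GF(3^3)^×| = 3^3 − 1 = 26. Prime factorization: 26 = 2·13.
f is primitive ⇔ t has order 26 in GF(3)[t]/(f), i.e. t^(26/q) ≠ 1 for each prime q | 26.
t^(13) mod f = 1
t^(2) mod f = t².
Since t^(13) = 1, the order of t divides 13 < 26; not primitive.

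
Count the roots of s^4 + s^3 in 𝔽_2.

2

Write g(s) = s^4 + s^3.
Evaluate at each of the 2 elements of 𝔽_2:
g(0) = 0 → root; g(1) = 0 → root.
Roots: {0, 1}.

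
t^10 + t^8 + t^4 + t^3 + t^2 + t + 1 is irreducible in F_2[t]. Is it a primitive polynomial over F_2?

Write f(t) = t^10 + t^8 + t^4 + t^3 + t^2 + t + 1.
|GF(2^10)^×| = 2^10 − 1 = 1023. Prime factorization: 1023 = 3·11·31.
f is primitive ⇔ t has order 1023 in GF(2)[t]/(f), i.e. t^(1023/q) ≠ 1 for each prime q | 1023.
t^(341) mod f = 1
t^(93) mod f = t^9 + t^8 + t^7 + t^6 + t^5.
t^(33) mod f = t^8 + t^6 + t^5 + t^2 + 1.
Since t^(341) = 1, the order of t divides 341 < 1023; not primitive.

No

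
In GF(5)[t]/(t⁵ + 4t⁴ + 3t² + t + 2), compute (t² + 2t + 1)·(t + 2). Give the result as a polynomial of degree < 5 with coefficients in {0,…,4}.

Multiply in GF(5)[t]: (t² + 2t + 1)·(t + 2) = t³ + 4t² + 2.
Reduced: t³ + 4t² + 2.

t^3 + 4t^2 + 2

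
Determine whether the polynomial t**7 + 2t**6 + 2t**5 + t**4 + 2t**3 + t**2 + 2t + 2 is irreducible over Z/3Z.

Yes

Write m(t) = t**7 + 2t**6 + 2t**5 + t**4 + 2t**3 + t**2 + 2t + 2.
Check for roots in Z/3Z: m(0) = 2; m(1) = 1; m(2) = 2.
No roots, so no linear factors.
Monic irreducibles of degree 2 over GF(3): t**2 + 1, t**2 + t + 2, t**2 + 2t + 2.
None of them divide m (all give nonzero remainder).
Degree-3 irreducible divisors: test the 8 monic irreducibles of degree 3 over GF(3).
None of them divide m (all give nonzero remainder).
No irreducible factor of degree ≤ 3 exists, so m is irreducible over GF(3).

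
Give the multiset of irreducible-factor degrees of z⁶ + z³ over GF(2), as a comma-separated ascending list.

1, 1, 1, 1, 2

Write h(z) = z⁶ + z³.
Roots in GF(2): h(0) = 0 → root; h(1) = 0 → root.
Linear factors from roots: (z), (z + 1).
Complete factorization: h(z) = (z + 1)·(z)^3·(z² + z + 1).
Factor degrees with multiplicity: 1 + 1 + 1 + 1 + 2 = 6.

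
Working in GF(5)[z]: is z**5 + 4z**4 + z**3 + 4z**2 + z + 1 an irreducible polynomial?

Write P(z) = z**5 + 4z**4 + z**3 + 4z**2 + z + 1.
Check for roots in GF(5): P(0) = 1; P(1) = 2; P(2) = 3; P(3) = 4; P(4) = 1.
No roots, so no linear factors.
Degree-2 irreducible divisors: test the 10 monic irreducibles of degree 2 over GF(5).
None of them divide P (all give nonzero remainder).
No irreducible factor of degree ≤ 2 exists, so P is irreducible over GF(5).

Yes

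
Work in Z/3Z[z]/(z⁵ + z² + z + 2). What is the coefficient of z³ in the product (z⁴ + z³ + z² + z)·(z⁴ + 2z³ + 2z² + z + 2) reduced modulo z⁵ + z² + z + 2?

Multiply in Z/3Z[z]: (z⁴ + z³ + z² + z)·(z⁴ + 2z³ + 2z² + z + 2) = z⁸ + 2z⁶ + z⁴ + 2z³ + 2z.
Reduce using z⁵ ≡ 2z² + 2z + 1 (mod z⁵ + z² + z + 2).
Reduced: z³ + 2z² + 2z + 2.

1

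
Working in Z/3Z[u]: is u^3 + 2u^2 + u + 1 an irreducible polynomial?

Yes

Write m(u) = u^3 + 2u^2 + u + 1.
Check for roots in Z/3Z: m(0) = 1; m(1) = 2; m(2) = 1.
No roots. A degree-3 polynomial over a field with no linear factor is irreducible.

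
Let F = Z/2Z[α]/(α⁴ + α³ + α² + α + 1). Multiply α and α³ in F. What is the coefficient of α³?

1

Multiply in Z/2Z[α]: (α)·(α³) = α⁴.
Reduce using α⁴ ≡ α³ + α² + α + 1 (mod α⁴ + α³ + α² + α + 1).
Reduced: α³ + α² + α + 1.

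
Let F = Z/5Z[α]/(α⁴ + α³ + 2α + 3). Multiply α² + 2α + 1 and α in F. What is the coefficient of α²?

2

Multiply in Z/5Z[α]: (α² + 2α + 1)·(α) = α³ + 2α² + α.
Reduced: α³ + 2α² + α.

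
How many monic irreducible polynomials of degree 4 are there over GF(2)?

3

The number of monic irreducibles of degree 4 over GF(2) is (1/4)·Σ_{d∣4} μ(4/d) 2^d.
Divisors of 4: 1, 2, 4; μ(4/d) for each: 0, -1, 1.
Σ = − 2^2 + 2^4 = 12.
N = 12/4 = 3.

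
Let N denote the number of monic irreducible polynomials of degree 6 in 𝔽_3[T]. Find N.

Gauss's count: N_{3}(6) = (1/6) Σ_{d|6} μ(6/d)·3^d.
Divisors of 6: 1, 2, 3, 6; μ(6/d) for each: 1, -1, -1, 1.
Σ = 3^1 − 3^2 − 3^3 + 3^6 = 696.
N = 696/6 = 116.

116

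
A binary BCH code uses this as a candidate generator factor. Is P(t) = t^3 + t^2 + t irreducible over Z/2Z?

Check for roots in Z/2Z: P(0) = 0 → root; P(1) = 1.
P(0) = 0, so (t) divides P(t); P is reducible.

No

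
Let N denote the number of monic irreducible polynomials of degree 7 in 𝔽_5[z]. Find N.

11160

The number of monic irreducibles of degree 7 over GF(5) is (1/7)·Σ_{d∣7} μ(7/d) 5^d.
Divisors of 7: 1, 7; μ(7/d) for each: -1, 1.
Σ = − 5^1 + 5^7 = 78120.
N = 78120/7 = 11160.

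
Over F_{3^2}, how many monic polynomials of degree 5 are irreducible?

11808

Gauss's count: N_{9}(5) = (1/5) Σ_{d|5} μ(5/d)·9^d.
Divisors of 5: 1, 5; μ(5/d) for each: -1, 1.
Σ = − 9^1 + 9^5 = 59040.
N = 59040/5 = 11808.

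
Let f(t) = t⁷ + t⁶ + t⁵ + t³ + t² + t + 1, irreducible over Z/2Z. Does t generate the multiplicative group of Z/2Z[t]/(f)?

|GF(2^7)^×| = 2^7 − 1 = 127. Prime factorization: 127 = 127.
f is primitive ⇔ t has order 127 in GF(2)[t]/(f), i.e. t^(127/q) ≠ 1 for each prime q | 127.
t^(1) mod f = t.
None equal 1, so t has full order 127; f is primitive.

Yes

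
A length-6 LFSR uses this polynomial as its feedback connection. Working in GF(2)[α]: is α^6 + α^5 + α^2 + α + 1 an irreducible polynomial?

Write f(α) = α^6 + α^5 + α^2 + α + 1.
Check for roots in GF(2): f(0) = 1; f(1) = 1.
No roots, so no linear factors.
Monic irreducibles of degree 2 over GF(2): α^2 + α + 1.
None of them divide f (all give nonzero remainder).
Monic irreducibles of degree 3 over GF(2): α^3 + α + 1, α^3 + α^2 + 1.
None of them divide f (all give nonzero remainder).
No irreducible factor of degree ≤ 3 exists, so f is irreducible over GF(2).

Yes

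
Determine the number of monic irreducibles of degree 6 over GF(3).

By the necklace-counting formula, N_3(6) = (1/6) Σ_{d|6} μ(6/d)·3^d.
Divisors of 6: 1, 2, 3, 6; μ(6/d) for each: 1, -1, -1, 1.
Σ = 3^1 − 3^2 − 3^3 + 3^6 = 696.
N = 696/6 = 116.

116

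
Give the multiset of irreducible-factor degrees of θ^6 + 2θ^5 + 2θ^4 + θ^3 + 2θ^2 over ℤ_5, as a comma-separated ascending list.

1, 1, 2, 2

Write g(θ) = θ^6 + 2θ^5 + 2θ^4 + θ^3 + 2θ^2.
Roots in ℤ_5: g(0) = 0 → root; g(1) = 3; g(2) = 1; g(3) = 2; g(4) = 2.
Linear factors from roots: (θ).
Complete factorization: g(θ) = (θ)^2·(θ^2 - 2)·(θ^2 + 2θ - 1).
Factor degrees with multiplicity: 1 + 1 + 2 + 2 = 6.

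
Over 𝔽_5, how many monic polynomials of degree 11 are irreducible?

x^(5^11) − x is the product of all monic irreducibles of degree dividing 11; Möbius inversion gives N = (1/11) Σ μ(11/d)·5^d.
Divisors of 11: 1, 11; μ(11/d) for each: -1, 1.
Σ = − 5^1 + 5^11 = 48828120.
N = 48828120/11 = 4438920.

4438920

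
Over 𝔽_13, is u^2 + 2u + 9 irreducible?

Write m(u) = u^2 + 2u + 9.
Check each element of 𝔽_13 for a root: m(0)=9, m(1)=12, m(2)=4, m(3)=11, m(4)=7, m(5)=5, m(6)=5, m(7)=7, m(8)=11, m(9)=4, m(10)=12, m(11)=9, m(12)=8.
No roots. A degree-2 polynomial over a field with no linear factor is irreducible.

Yes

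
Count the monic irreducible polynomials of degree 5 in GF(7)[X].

3360

x^(7^5) − x is the product of all monic irreducibles of degree dividing 5; Möbius inversion gives N = (1/5) Σ μ(5/d)·7^d.
Divisors of 5: 1, 5; μ(5/d) for each: -1, 1.
Σ = − 7^1 + 7^5 = 16800.
N = 16800/5 = 3360.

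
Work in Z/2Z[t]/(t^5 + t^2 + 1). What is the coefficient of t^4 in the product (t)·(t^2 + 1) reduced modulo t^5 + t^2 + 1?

0

Multiply in Z/2Z[t]: (t)·(t^2 + 1) = t^3 + t.
Reduced: t^3 + t.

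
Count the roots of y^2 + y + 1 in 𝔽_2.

0

Write g(y) = y^2 + y + 1.
Evaluate at each of the 2 elements of 𝔽_2:
g(0) = 1; g(1) = 1.
No element is a root.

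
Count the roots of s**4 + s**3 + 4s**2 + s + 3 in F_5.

3

Write g(s) = s**4 + s**3 + 4s**2 + s + 3.
Evaluate at each of the 5 elements of F_5:
g(0) = 3; g(1) = 0 → root; g(2) = 0 → root; g(3) = 0 → root; g(4) = 1.
Roots: {1, 2, 3}.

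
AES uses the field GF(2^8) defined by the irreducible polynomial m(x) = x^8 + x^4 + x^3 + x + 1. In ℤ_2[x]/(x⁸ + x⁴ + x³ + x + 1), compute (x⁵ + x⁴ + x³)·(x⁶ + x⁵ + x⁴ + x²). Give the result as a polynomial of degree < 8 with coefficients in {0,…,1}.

Multiply in ℤ_2[x]: (x⁵ + x⁴ + x³)·(x⁶ + x⁵ + x⁴ + x²) = x¹¹ + x⁹ + x⁶ + x⁵.
Reduce using x⁸ ≡ x⁴ + x³ + x + 1 (mod x⁸ + x⁴ + x³ + x + 1).
Reduced: x⁷ + x³ + x² + x.

x^7 + x^3 + x^2 + x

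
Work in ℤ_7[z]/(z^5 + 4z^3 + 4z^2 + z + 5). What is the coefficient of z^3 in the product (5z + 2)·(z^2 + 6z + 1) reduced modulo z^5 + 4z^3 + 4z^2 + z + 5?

Multiply in ℤ_7[z]: (5z + 2)·(z^2 + 6z + 1) = 5z^3 + 4z^2 + 3z + 2.
Reduced: 5z^3 + 4z^2 + 3z + 2.

5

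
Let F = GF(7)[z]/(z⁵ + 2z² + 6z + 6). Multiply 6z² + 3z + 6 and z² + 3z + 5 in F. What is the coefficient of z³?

0

Multiply in GF(7)[z]: (6z² + 3z + 6)·(z² + 3z + 5) = 6z⁴ + 3z² + 5z + 2.
Reduced: 6z⁴ + 3z² + 5z + 2.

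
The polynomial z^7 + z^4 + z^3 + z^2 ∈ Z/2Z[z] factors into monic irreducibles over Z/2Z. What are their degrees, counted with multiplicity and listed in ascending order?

1, 1, 1, 1, 3

Write f(z) = z^7 + z^4 + z^3 + z^2.
Roots in Z/2Z: f(0) = 0 → root; f(1) = 0 → root.
Linear factors from roots: (z), (z + 1).
Complete factorization: f(z) = (z)^2·(z + 1)^2·(z^3 + z + 1).
Factor degrees with multiplicity: 1 + 1 + 1 + 1 + 3 = 7.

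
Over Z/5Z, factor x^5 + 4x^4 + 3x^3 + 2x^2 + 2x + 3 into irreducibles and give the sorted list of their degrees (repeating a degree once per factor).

1, 1, 1, 2

Write f(x) = x^5 + 4x^4 + 3x^3 + 2x^2 + 2x + 3.
Roots in Z/5Z: f(0) = 3; f(1) = 0 → root; f(2) = 0 → root; f(3) = 0 → root; f(4) = 3.
Linear factors from roots: (x + 4), (x + 3), (x + 2).
Complete factorization: f(x) = (x + 2)·(x + 3)·(x + 4)·(x^2 + 2).
Factor degrees with multiplicity: 1 + 1 + 1 + 2 = 5.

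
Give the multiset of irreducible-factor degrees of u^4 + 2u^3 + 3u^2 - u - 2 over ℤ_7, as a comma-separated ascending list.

4

Write h(u) = u^4 + 2u^3 + 3u^2 - u - 2.
Complete factorization: h(u) = (u^4 + 2u^3 + 3u^2 - u - 2).
Factor degrees with multiplicity: 4 = 4.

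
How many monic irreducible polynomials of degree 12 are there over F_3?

44220

x^(3^12) − x is the product of all monic irreducibles of degree dividing 12; Möbius inversion gives N = (1/12) Σ μ(12/d)·3^d.
Divisors of 12: 1, 2, 3, 4, 6, 12; μ(12/d) for each: 0, 1, 0, -1, -1, 1.
Σ = 3^2 − 3^4 − 3^6 + 3^12 = 530640.
N = 530640/12 = 44220.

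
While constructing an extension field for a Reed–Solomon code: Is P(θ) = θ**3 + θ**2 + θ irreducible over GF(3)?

Check for roots in GF(3): P(0) = 0 → root; P(1) = 0 → root; P(2) = 2.
P(0) = 0, so (θ) divides P(θ); P is reducible.

No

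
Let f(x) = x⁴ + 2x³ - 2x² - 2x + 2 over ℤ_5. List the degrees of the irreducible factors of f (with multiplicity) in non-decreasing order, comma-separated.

4

Roots in ℤ_5: f(0) = 2; f(1) = 1; f(2) = 2; f(3) = 3; f(4) = 1.
Complete factorization: f(x) = (x⁴ + 2x³ - 2x² - 2x + 2).
Factor degrees with multiplicity: 4 = 4.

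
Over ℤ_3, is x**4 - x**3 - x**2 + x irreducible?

Write f(x) = x**4 - x**3 - x**2 + x.
Check for roots in ℤ_3: f(0) = 0 → root; f(1) = 0 → root; f(2) = 0 → root.
f(0) = 0, so (x) divides f(x); f is reducible.

No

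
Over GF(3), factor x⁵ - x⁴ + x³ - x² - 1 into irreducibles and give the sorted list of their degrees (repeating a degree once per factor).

2, 3

Write g(x) = x⁵ - x⁴ + x³ - x² - 1.
Roots in GF(3): g(0) = 2; g(1) = 2; g(2) = 1.
Complete factorization: g(x) = (x² - x - 1)·(x³ - x + 1).
Factor degrees with multiplicity: 2 + 3 = 5.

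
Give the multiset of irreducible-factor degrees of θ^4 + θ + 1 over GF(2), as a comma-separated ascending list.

4

Write g(θ) = θ^4 + θ + 1.
Roots in GF(2): g(0) = 1; g(1) = 1.
Complete factorization: g(θ) = (θ^4 + θ + 1).
Factor degrees with multiplicity: 4 = 4.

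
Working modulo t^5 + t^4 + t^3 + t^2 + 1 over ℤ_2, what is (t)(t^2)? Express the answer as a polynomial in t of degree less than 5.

t^3

Multiply in ℤ_2[t]: (t)·(t^2) = t^3.
Reduced: t^3.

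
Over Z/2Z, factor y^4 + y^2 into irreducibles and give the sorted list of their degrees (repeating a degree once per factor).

1, 1, 1, 1

Write f(y) = y^4 + y^2.
Roots in Z/2Z: f(0) = 0 → root; f(1) = 0 → root.
Linear factors from roots: (y), (y + 1).
Complete factorization: f(y) = (y)^2·(y + 1)^2.
Factor degrees with multiplicity: 1 + 1 + 1 + 1 = 4.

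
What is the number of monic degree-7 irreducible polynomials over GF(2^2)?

Gauss's count: N_{4}(7) = (1/7) Σ_{d|7} μ(7/d)·4^d.
Divisors of 7: 1, 7; μ(7/d) for each: -1, 1.
Σ = − 4^1 + 4^7 = 16380.
N = 16380/7 = 2340.

2340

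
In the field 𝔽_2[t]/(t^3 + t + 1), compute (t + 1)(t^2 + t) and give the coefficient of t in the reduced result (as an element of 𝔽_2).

Multiply in 𝔽_2[t]: (t + 1)·(t^2 + t) = t^3 + t.
Reduce using t^3 ≡ t + 1 (mod t^3 + t + 1).
Reduced: 1.

0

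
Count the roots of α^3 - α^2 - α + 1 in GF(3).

2

Write g(α) = α^3 - α^2 - α + 1.
Evaluate at each of the 3 elements of GF(3):
g(0) = 1; g(1) = 0 → root; g(2) = 0 → root.
Roots: {1, 2}.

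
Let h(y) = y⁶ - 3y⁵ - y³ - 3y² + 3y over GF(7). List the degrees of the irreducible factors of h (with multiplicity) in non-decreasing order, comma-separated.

Linear factors from roots: (y), (y + 3).
Complete factorization: h(y) = (y)·(y + 3)·(y² - 3y + 1)^2.
Factor degrees with multiplicity: 1 + 1 + 2 + 2 = 6.

1, 1, 2, 2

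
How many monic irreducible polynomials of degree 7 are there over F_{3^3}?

The number of monic irreducibles of degree 7 over GF(27) is (1/7)·Σ_{d∣7} μ(7/d) 27^d.
Divisors of 7: 1, 7; μ(7/d) for each: -1, 1.
Σ = − 27^1 + 27^7 = 10460353176.
N = 10460353176/7 = 1494336168.

1494336168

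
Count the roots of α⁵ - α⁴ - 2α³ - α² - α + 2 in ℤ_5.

Write g(α) = α⁵ - α⁴ - 2α³ - α² - α + 2.
Evaluate at each of the 5 elements of ℤ_5:
g(0) = 2; g(1) = 3; g(2) = 1; g(3) = 3; g(4) = 2.
No element is a root.

0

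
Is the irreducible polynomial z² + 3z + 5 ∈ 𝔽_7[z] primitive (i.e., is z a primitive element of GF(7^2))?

Yes

Write f(z) = z² + 3z + 5.
|GF(7^2)^×| = 7^2 − 1 = 48. Prime factorization: 48 = 2^4·3.
f is primitive ⇔ z has order 48 in GF(7)[z]/(f), i.e. z^(48/q) ≠ 1 for each prime q | 48.
z^(24) mod f = 6.
z^(16) mod f = 4.
None equal 1, so z has full order 48; f is primitive.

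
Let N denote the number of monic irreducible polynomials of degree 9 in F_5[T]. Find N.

217000

x^(5^9) − x is the product of all monic irreducibles of degree dividing 9; Möbius inversion gives N = (1/9) Σ μ(9/d)·5^d.
Divisors of 9: 1, 3, 9; μ(9/d) for each: 0, -1, 1.
Σ = − 5^3 + 5^9 = 1953000.
N = 1953000/9 = 217000.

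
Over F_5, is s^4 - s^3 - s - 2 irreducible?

Yes

Write P(s) = s^4 - s^3 - s - 2.
Check for roots in F_5: P(0) = 3; P(1) = 2; P(2) = 4; P(3) = 4; P(4) = 1.
No roots, so no linear factors.
Degree-2 irreducible divisors: test the 10 monic irreducibles of degree 2 over GF(5).
None of them divide P (all give nonzero remainder).
No irreducible factor of degree ≤ 2 exists, so P is irreducible over GF(5).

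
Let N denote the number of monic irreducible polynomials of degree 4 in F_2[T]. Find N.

x^(2^4) − x is the product of all monic irreducibles of degree dividing 4; Möbius inversion gives N = (1/4) Σ μ(4/d)·2^d.
Divisors of 4: 1, 2, 4; μ(4/d) for each: 0, -1, 1.
Σ = − 2^2 + 2^4 = 12.
N = 12/4 = 3.

3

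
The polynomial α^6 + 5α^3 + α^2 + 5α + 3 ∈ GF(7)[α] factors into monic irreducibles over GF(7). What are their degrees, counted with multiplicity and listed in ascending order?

1, 2, 3

Write g(α) = α^6 + 5α^3 + α^2 + 5α + 3.
Linear factors from roots: (α + 2).
Complete factorization: g(α) = (α + 2)·(α^2 + 3α + 6)·(α^3 + 2α^2 + 6α + 2).
Factor degrees with multiplicity: 1 + 2 + 3 = 6.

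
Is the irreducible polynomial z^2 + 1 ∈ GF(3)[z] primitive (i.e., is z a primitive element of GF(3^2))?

No

Write f(z) = z^2 + 1.
|GF(3^2)^×| = 3^2 − 1 = 8. Prime factorization: 8 = 2^3.
f is primitive ⇔ z has order 8 in GF(3)[z]/(f), i.e. z^(8/q) ≠ 1 for each prime q | 8.
z^(4) mod f = 1
Since z^(4) = 1, the order of z divides 4 < 8; not primitive.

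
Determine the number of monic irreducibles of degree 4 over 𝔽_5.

150

By the necklace-counting formula, N_5(4) = (1/4) Σ_{d|4} μ(4/d)·5^d.
Divisors of 4: 1, 2, 4; μ(4/d) for each: 0, -1, 1.
Σ = − 5^2 + 5^4 = 600.
N = 600/4 = 150.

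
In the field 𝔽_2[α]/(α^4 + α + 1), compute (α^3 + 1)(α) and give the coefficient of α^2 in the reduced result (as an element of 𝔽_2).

0

Multiply in 𝔽_2[α]: (α^3 + 1)·(α) = α^4 + α.
Reduce using α^4 ≡ α + 1 (mod α^4 + α + 1).
Reduced: 1.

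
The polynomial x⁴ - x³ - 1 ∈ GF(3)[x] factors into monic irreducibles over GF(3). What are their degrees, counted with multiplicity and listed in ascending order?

4

Write h(x) = x⁴ - x³ - 1.
Roots in GF(3): h(0) = 2; h(1) = 2; h(2) = 1.
Complete factorization: h(x) = (x⁴ - x³ - 1).
Factor degrees with multiplicity: 4 = 4.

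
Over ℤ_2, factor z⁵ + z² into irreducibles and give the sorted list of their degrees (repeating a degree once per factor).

Write f(z) = z⁵ + z².
Roots in ℤ_2: f(0) = 0 → root; f(1) = 0 → root.
Linear factors from roots: (z), (z + 1).
Complete factorization: f(z) = (z + 1)·(z)^2·(z² + z + 1).
Factor degrees with multiplicity: 1 + 1 + 1 + 2 = 5.

1, 1, 1, 2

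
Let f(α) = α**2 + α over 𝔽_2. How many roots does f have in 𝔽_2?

Evaluate at each of the 2 elements of 𝔽_2:
f(0) = 0 → root; f(1) = 0 → root.
Roots: {0, 1}.

2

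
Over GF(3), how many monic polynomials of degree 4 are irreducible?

18

By the necklace-counting formula, N_3(4) = (1/4) Σ_{d|4} μ(4/d)·3^d.
Divisors of 4: 1, 2, 4; μ(4/d) for each: 0, -1, 1.
Σ = − 3^2 + 3^4 = 72.
N = 72/4 = 18.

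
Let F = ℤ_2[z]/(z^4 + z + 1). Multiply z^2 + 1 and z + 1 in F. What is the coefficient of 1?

1

Multiply in ℤ_2[z]: (z^2 + 1)·(z + 1) = z^3 + z^2 + z + 1.
Reduced: z^3 + z^2 + z + 1.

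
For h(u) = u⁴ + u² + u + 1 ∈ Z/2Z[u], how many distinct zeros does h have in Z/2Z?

Evaluate at each of the 2 elements of Z/2Z:
h(0) = 1; h(1) = 0 → root.
Roots: {1}.

1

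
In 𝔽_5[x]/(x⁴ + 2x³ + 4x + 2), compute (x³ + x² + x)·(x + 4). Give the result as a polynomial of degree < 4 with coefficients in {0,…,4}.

3x^3 + 3

Multiply in 𝔽_5[x]: (x³ + x² + x)·(x + 4) = x⁴ + 4x.
Reduce using x⁴ ≡ 3x³ + x + 3 (mod x⁴ + 2x³ + 4x + 2).
Reduced: 3x³ + 3.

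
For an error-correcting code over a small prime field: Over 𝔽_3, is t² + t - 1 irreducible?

Yes

Write g(t) = t² + t - 1.
Check for roots in 𝔽_3: g(0) = 2; g(1) = 1; g(2) = 2.
No roots. A degree-2 polynomial over a field with no linear factor is irreducible.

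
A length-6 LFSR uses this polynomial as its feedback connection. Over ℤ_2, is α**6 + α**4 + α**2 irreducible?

No

Write P(α) = α**6 + α**4 + α**2.
Check for roots in ℤ_2: P(0) = 0 → root; P(1) = 1.
P(0) = 0, so (α) divides P(α); P is reducible.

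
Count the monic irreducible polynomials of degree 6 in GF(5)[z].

Gauss's count: N_{5}(6) = (1/6) Σ_{d|6} μ(6/d)·5^d.
Divisors of 6: 1, 2, 3, 6; μ(6/d) for each: 1, -1, -1, 1.
Σ = 5^1 − 5^2 − 5^3 + 5^6 = 15480.
N = 15480/6 = 2580.

2580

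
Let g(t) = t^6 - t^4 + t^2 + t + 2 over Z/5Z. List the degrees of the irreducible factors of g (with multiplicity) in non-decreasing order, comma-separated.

Roots in Z/5Z: g(0) = 2; g(1) = 4; g(2) = 1; g(3) = 2; g(4) = 2.
Complete factorization: g(t) = (t^2 + 2t - 2)·(t^2 - t + 2)^2.
Factor degrees with multiplicity: 2 + 2 + 2 = 6.

2, 2, 2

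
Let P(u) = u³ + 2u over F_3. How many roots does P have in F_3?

3

Evaluate at each of the 3 elements of F_3:
P(0) = 0 → root; P(1) = 0 → root; P(2) = 0 → root.
Roots: {0, 1, 2}.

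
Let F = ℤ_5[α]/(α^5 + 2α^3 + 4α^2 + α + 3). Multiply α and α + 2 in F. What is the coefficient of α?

2

Multiply in ℤ_5[α]: (α)·(α + 2) = α^2 + 2α.
Reduced: α^2 + 2α.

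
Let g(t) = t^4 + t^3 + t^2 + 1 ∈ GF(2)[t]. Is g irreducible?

No

Check for roots in GF(2): g(0) = 1; g(1) = 0 → root.
g(1) = 0, so (t − 1) divides g(t); g is reducible.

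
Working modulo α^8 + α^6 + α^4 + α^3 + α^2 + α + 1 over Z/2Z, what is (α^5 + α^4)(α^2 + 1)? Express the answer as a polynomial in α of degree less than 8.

α^7 + α^6 + α^5 + α^4

Multiply in Z/2Z[α]: (α^5 + α^4)·(α^2 + 1) = α^7 + α^6 + α^5 + α^4.
Reduced: α^7 + α^6 + α^5 + α^4.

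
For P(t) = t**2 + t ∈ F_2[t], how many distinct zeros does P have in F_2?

Evaluate at each of the 2 elements of F_2:
P(0) = 0 → root; P(1) = 0 → root.
Roots: {0, 1}.

2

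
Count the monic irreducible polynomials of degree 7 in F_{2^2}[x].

2340

Gauss's count: N_{4}(7) = (1/7) Σ_{d|7} μ(7/d)·4^d.
Divisors of 7: 1, 7; μ(7/d) for each: -1, 1.
Σ = − 4^1 + 4^7 = 16380.
N = 16380/7 = 2340.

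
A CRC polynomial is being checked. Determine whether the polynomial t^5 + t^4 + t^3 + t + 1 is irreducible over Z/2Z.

Yes

Write f(t) = t^5 + t^4 + t^3 + t + 1.
Check for roots in Z/2Z: f(0) = 1; f(1) = 1.
No roots, so no linear factors.
Monic irreducibles of degree 2 over GF(2): t^2 + t + 1.
None of them divide f (all give nonzero remainder).
No irreducible factor of degree ≤ 2 exists, so f is irreducible over GF(2).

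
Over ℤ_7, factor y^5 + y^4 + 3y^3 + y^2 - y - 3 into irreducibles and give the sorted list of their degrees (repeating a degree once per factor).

5

Write g(y) = y^5 + y^4 + 3y^3 + y^2 - y - 3.
Complete factorization: g(y) = (y^5 + y^4 + 3y^3 + y^2 - y - 3).
Factor degrees with multiplicity: 5 = 5.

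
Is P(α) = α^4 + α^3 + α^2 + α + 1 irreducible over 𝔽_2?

Check for roots in 𝔽_2: P(0) = 1; P(1) = 1.
No roots, so no linear factors.
Monic irreducibles of degree 2 over GF(2): α^2 + α + 1.
None of them divide P (all give nonzero remainder).
No irreducible factor of degree ≤ 2 exists, so P is irreducible over GF(2).

Yes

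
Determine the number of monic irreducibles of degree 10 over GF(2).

99

Gauss's count: N_{2}(10) = (1/10) Σ_{d|10} μ(10/d)·2^d.
Divisors of 10: 1, 2, 5, 10; μ(10/d) for each: 1, -1, -1, 1.
Σ = 2^1 − 2^2 − 2^5 + 2^10 = 990.
N = 990/10 = 99.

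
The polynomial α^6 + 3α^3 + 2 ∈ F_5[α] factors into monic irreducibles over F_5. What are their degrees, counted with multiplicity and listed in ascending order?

Write g(α) = α^6 + 3α^3 + 2.
Roots in F_5: g(0) = 2; g(1) = 1; g(2) = 0 → root; g(3) = 2; g(4) = 0 → root.
Linear factors from roots: (α + 3), (α + 1).
Complete factorization: g(α) = (α + 1)·(α + 3)·(α^2 + 2α + 4)·(α^2 + 4α + 1).
Factor degrees with multiplicity: 1 + 1 + 2 + 2 = 6.

1, 1, 2, 2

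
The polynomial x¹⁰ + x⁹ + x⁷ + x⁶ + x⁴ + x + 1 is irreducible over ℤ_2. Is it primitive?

Write f(x) = x¹⁰ + x⁹ + x⁷ + x⁶ + x⁴ + x + 1.
|GF(2^10)^×| = 2^10 − 1 = 1023. Prime factorization: 1023 = 3·11·31.
f is primitive ⇔ x has order 1023 in GF(2)[x]/(f), i.e. x^(1023/q) ≠ 1 for each prime q | 1023.
x^(341) mod f = x⁸ + x⁷ + x⁵ + x + 1.
x^(93) mod f = x⁶ + x³ + x².
x^(33) mod f = x⁹ + x⁸ + x⁵ + x².
None equal 1, so x has full order 1023; f is primitive.

Yes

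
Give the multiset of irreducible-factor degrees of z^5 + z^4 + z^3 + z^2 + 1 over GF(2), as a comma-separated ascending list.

Write h(z) = z^5 + z^4 + z^3 + z^2 + 1.
Roots in GF(2): h(0) = 1; h(1) = 1.
Complete factorization: h(z) = (z^5 + z^4 + z^3 + z^2 + 1).
Factor degrees with multiplicity: 5 = 5.

5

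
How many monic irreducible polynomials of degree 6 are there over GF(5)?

2580

x^(5^6) − x is the product of all monic irreducibles of degree dividing 6; Möbius inversion gives N = (1/6) Σ μ(6/d)·5^d.
Divisors of 6: 1, 2, 3, 6; μ(6/d) for each: 1, -1, -1, 1.
Σ = 5^1 − 5^2 − 5^3 + 5^6 = 15480.
N = 15480/6 = 2580.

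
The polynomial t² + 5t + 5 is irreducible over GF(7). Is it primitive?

Write f(t) = t² + 5t + 5.
|GF(7^2)^×| = 7^2 − 1 = 48. Prime factorization: 48 = 2^4·3.
f is primitive ⇔ t has order 48 in GF(7)[t]/(f), i.e. t^(48/q) ≠ 1 for each prime q | 48.
t^(24) mod f = 6.
t^(16) mod f = 4.
None equal 1, so t has full order 48; f is primitive.

Yes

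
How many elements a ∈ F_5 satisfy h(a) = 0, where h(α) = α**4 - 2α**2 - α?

Evaluate at each of the 5 elements of F_5:
h(0) = 0 → root; h(1) = 3; h(2) = 1; h(3) = 0 → root; h(4) = 0 → root.
Roots: {0, 3, 4}.

3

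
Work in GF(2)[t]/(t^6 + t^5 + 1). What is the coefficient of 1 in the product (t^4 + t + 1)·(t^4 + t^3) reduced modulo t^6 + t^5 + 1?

0

Multiply in GF(2)[t]: (t^4 + t + 1)·(t^4 + t^3) = t^8 + t^7 + t^5 + t^3.
Reduce using t^6 ≡ t^5 + 1 (mod t^6 + t^5 + 1).
Reduced: t^5 + t^3 + t^2.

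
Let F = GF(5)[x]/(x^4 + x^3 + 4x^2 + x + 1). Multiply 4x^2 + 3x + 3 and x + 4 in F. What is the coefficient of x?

Multiply in GF(5)[x]: (4x^2 + 3x + 3)·(x + 4) = 4x^3 + 4x^2 + 2.
Reduced: 4x^3 + 4x^2 + 2.

0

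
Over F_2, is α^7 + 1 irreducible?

No

Write h(α) = α^7 + 1.
Check for roots in F_2: h(0) = 1; h(1) = 0 → root.
h(1) = 0, so (α − 1) divides h(α); h is reducible.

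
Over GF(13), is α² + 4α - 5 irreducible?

No

Write h(α) = α² + 4α - 5.
Check each element of GF(13) for a root: h(0)=8, h(1)=0, h(2)=7, h(3)=3, h(4)=1, h(5)=1, h(6)=3, h(7)=7, h(8)=0, h(9)=8, h(10)=5, h(11)=4, h(12)=5.
h(1) = 0, so (α − 1) divides h(α); h is reducible.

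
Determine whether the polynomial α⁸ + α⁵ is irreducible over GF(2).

No

Write g(α) = α⁸ + α⁵.
Check for roots in GF(2): g(0) = 0 → root; g(1) = 0 → root.
g(0) = 0, so (α) divides g(α); g is reducible.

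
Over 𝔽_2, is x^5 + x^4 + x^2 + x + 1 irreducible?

Write P(x) = x^5 + x^4 + x^2 + x + 1.
Check for roots in 𝔽_2: P(0) = 1; P(1) = 1.
No roots, so no linear factors.
Monic irreducibles of degree 2 over GF(2): x^2 + x + 1.
None of them divide P (all give nonzero remainder).
No irreducible factor of degree ≤ 2 exists, so P is irreducible over GF(2).

Yes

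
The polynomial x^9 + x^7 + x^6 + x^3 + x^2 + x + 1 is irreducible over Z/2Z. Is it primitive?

Write f(x) = x^9 + x^7 + x^6 + x^3 + x^2 + x + 1.
|GF(2^9)^×| = 2^9 − 1 = 511. Prime factorization: 511 = 7·73.
f is primitive ⇔ x has order 511 in GF(2)[x]/(f), i.e. x^(511/q) ≠ 1 for each prime q | 511.
x^(73) mod f = x^8 + x^7 + x^5 + x^4 + x^3 + x^2 + 1.
x^(7) mod f = x^7.
None equal 1, so x has full order 511; f is primitive.

Yes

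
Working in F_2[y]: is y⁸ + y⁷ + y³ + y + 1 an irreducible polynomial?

Write h(y) = y⁸ + y⁷ + y³ + y + 1.
Check for roots in F_2: h(0) = 1; h(1) = 1.
No roots, so no linear factors.
Monic irreducibles of degree 2 over GF(2): y² + y + 1.
None of them divide h (all give nonzero remainder).
Monic irreducibles of degree 3 over GF(2): y³ + y + 1, y³ + y² + 1.
None of them divide h (all give nonzero remainder).
Monic irreducibles of degree 4 over GF(2): y⁴ + y + 1, y⁴ + y³ + 1, y⁴ + y³ + y² + y + 1.
None of them divide h (all give nonzero remainder).
No irreducible factor of degree ≤ 4 exists, so h is irreducible over GF(2).

Yes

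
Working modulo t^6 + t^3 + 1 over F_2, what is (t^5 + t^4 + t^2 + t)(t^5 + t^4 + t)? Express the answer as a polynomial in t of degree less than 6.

t^5 + t^4 + 1

Multiply in F_2[t]: (t^5 + t^4 + t^2 + t)·(t^5 + t^4 + t) = t^10 + t^8 + t^7 + t^6 + t^3 + t^2.
Reduce using t^6 ≡ t^3 + 1 (mod t^6 + t^3 + 1).
Reduced: t^5 + t^4 + 1.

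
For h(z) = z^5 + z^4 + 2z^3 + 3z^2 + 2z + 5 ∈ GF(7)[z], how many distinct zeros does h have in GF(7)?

1

Evaluate at each of the 7 elements of GF(7):
h(0) = 5; h(1) = 0 → root; h(2) = 1; h(3) = 3; h(4) = 6; h(5) = 2; h(6) = 4.
Roots: {1}.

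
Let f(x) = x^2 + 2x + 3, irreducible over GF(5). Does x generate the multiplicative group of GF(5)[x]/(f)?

Yes

|GF(5^2)^×| = 5^2 − 1 = 24. Prime factorization: 24 = 2^3·3.
f is primitive ⇔ x has order 24 in GF(5)[x]/(f), i.e. x^(24/q) ≠ 1 for each prime q | 24.
x^(12) mod f = 4.
x^(8) mod f = 4x + 1.
None equal 1, so x has full order 24; f is primitive.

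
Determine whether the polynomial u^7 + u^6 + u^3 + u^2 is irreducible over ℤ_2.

Write f(u) = u^7 + u^6 + u^3 + u^2.
Check for roots in ℤ_2: f(0) = 0 → root; f(1) = 0 → root.
f(0) = 0, so (u) divides f(u); f is reducible.

No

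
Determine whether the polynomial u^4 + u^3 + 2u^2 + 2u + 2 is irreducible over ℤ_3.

Yes

Write g(u) = u^4 + u^3 + 2u^2 + 2u + 2.
Check for roots in ℤ_3: g(0) = 2; g(1) = 2; g(2) = 2.
No roots, so no linear factors.
Monic irreducibles of degree 2 over GF(3): u^2 + 1, u^2 + u + 2, u^2 + 2u + 2.
None of them divide g (all give nonzero remainder).
No irreducible factor of degree ≤ 2 exists, so g is irreducible over GF(3).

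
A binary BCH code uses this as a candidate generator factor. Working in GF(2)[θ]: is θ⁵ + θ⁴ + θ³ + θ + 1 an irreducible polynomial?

Write g(θ) = θ⁵ + θ⁴ + θ³ + θ + 1.
Check for roots in GF(2): g(0) = 1; g(1) = 1.
No roots, so no linear factors.
Monic irreducibles of degree 2 over GF(2): θ² + θ + 1.
None of them divide g (all give nonzero remainder).
No irreducible factor of degree ≤ 2 exists, so g is irreducible over GF(2).

Yes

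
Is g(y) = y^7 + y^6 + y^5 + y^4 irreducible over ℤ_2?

Check for roots in ℤ_2: g(0) = 0 → root; g(1) = 0 → root.
g(0) = 0, so (y) divides g(y); g is reducible.

No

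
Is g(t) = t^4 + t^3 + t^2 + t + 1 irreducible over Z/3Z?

Check for roots in Z/3Z: g(0) = 1; g(1) = 2; g(2) = 1.
No roots, so no linear factors.
Monic irreducibles of degree 2 over GF(3): t^2 + 1, t^2 + t - 1, t^2 - t - 1.
None of them divide g (all give nonzero remainder).
No irreducible factor of degree ≤ 2 exists, so g is irreducible over GF(3).

Yes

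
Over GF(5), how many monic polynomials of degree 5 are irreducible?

624

By the necklace-counting formula, N_5(5) = (1/5) Σ_{d|5} μ(5/d)·5^d.
Divisors of 5: 1, 5; μ(5/d) for each: -1, 1.
Σ = − 5^1 + 5^5 = 3120.
N = 3120/5 = 624.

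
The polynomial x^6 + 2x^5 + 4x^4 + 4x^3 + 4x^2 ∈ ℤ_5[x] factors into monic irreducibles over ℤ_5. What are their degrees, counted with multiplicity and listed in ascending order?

1, 1, 1, 1, 2

Write g(x) = x^6 + 2x^5 + 4x^4 + 4x^3 + 4x^2.
Roots in ℤ_5: g(0) = 0 → root; g(1) = 0 → root; g(2) = 0 → root; g(3) = 3; g(4) = 3.
Linear factors from roots: (x), (x + 4), (x + 3).
Complete factorization: g(x) = (x + 3)·(x + 4)·(x)^2·(x^2 + 2).
Factor degrees with multiplicity: 1 + 1 + 1 + 1 + 2 = 6.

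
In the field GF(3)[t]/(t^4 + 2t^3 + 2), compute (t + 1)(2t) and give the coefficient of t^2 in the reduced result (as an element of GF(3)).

2

Multiply in GF(3)[t]: (t + 1)·(2t) = 2t^2 + 2t.
Reduced: 2t^2 + 2t.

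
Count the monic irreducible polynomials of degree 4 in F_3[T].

The number of monic irreducibles of degree 4 over GF(3) is (1/4)·Σ_{d∣4} μ(4/d) 3^d.
Divisors of 4: 1, 2, 4; μ(4/d) for each: 0, -1, 1.
Σ = − 3^2 + 3^4 = 72.
N = 72/4 = 18.

18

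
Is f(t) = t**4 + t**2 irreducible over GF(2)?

No

Check for roots in GF(2): f(0) = 0 → root; f(1) = 0 → root.
f(0) = 0, so (t) divides f(t); f is reducible.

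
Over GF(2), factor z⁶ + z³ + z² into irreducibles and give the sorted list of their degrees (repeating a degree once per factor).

1, 1, 4

Write h(z) = z⁶ + z³ + z².
Roots in GF(2): h(0) = 0 → root; h(1) = 1.
Linear factors from roots: (z).
Complete factorization: h(z) = (z)^2·(z⁴ + z + 1).
Factor degrees with multiplicity: 1 + 1 + 4 = 6.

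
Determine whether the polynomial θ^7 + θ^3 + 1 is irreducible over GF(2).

Write h(θ) = θ^7 + θ^3 + 1.
Check for roots in GF(2): h(0) = 1; h(1) = 1.
No roots, so no linear factors.
Monic irreducibles of degree 2 over GF(2): θ^2 + θ + 1.
None of them divide h (all give nonzero remainder).
Monic irreducibles of degree 3 over GF(2): θ^3 + θ + 1, θ^3 + θ^2 + 1.
None of them divide h (all give nonzero remainder).
No irreducible factor of degree ≤ 3 exists, so h is irreducible over GF(2).

Yes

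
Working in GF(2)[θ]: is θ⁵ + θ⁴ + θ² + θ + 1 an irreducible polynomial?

Yes

Write P(θ) = θ⁵ + θ⁴ + θ² + θ + 1.
Check for roots in GF(2): P(0) = 1; P(1) = 1.
No roots, so no linear factors.
Monic irreducibles of degree 2 over GF(2): θ² + θ + 1.
None of them divide P (all give nonzero remainder).
No irreducible factor of degree ≤ 2 exists, so P is irreducible over GF(2).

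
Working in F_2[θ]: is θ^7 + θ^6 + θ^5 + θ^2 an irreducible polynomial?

Write f(θ) = θ^7 + θ^6 + θ^5 + θ^2.
Check for roots in F_2: f(0) = 0 → root; f(1) = 0 → root.
f(0) = 0, so (θ) divides f(θ); f is reducible.

No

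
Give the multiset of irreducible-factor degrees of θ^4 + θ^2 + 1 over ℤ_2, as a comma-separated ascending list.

2, 2

Write h(θ) = θ^4 + θ^2 + 1.
Roots in ℤ_2: h(0) = 1; h(1) = 1.
Complete factorization: h(θ) = (θ^2 + θ + 1)^2.
Factor degrees with multiplicity: 2 + 2 = 4.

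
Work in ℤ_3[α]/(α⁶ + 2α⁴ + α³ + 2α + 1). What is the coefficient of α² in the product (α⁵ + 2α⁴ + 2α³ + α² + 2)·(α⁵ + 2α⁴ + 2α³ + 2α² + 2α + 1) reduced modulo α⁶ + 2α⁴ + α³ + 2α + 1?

Multiply in ℤ_3[α]: (α⁵ + 2α⁴ + 2α³ + α² + 2)·(α⁵ + 2α⁴ + 2α³ + 2α² + 2α + 1) = α¹⁰ + α⁹ + 2α⁸ + 2α⁷ + α⁵ + 2α³ + 2α² + α + 2.
Reduce using α⁶ ≡ α⁴ + 2α³ + α + 2 (mod α⁶ + 2α⁴ + α³ + 2α + 1).
Reduced: α⁵ + 2α³ + α² + α.

1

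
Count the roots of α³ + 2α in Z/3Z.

3

Write g(α) = α³ + 2α.
Evaluate at each of the 3 elements of Z/3Z:
g(0) = 0 → root; g(1) = 0 → root; g(2) = 0 → root.
Roots: {0, 1, 2}.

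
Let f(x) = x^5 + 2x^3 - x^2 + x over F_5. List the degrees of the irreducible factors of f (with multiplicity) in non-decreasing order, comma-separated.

Roots in F_5: f(0) = 0 → root; f(1) = 3; f(2) = 1; f(3) = 1; f(4) = 0 → root.
Linear factors from roots: (x), (x + 1).
Complete factorization: f(x) = (x)·(x + 1)·(x^3 - x^2 - 2x + 1).
Factor degrees with multiplicity: 1 + 1 + 3 = 5.

1, 1, 3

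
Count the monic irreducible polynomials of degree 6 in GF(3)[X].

116

x^(3^6) − x is the product of all monic irreducibles of degree dividing 6; Möbius inversion gives N = (1/6) Σ μ(6/d)·3^d.
Divisors of 6: 1, 2, 3, 6; μ(6/d) for each: 1, -1, -1, 1.
Σ = 3^1 − 3^2 − 3^3 + 3^6 = 696.
N = 696/6 = 116.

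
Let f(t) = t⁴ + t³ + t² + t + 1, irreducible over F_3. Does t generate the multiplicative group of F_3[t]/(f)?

No

|GF(3^4)^×| = 3^4 − 1 = 80. Prime factorization: 80 = 2^4·5.
f is primitive ⇔ t has order 80 in GF(3)[t]/(f), i.e. t^(80/q) ≠ 1 for each prime q | 80.
t^(40) mod f = 1
t^(16) mod f = t.
Since t^(40) = 1, the order of t divides 40 < 80; not primitive.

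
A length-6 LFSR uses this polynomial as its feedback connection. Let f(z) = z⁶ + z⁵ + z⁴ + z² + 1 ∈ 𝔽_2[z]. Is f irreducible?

Yes

Check for roots in 𝔽_2: f(0) = 1; f(1) = 1.
No roots, so no linear factors.
Monic irreducibles of degree 2 over GF(2): z² + z + 1.
None of them divide f (all give nonzero remainder).
Monic irreducibles of degree 3 over GF(2): z³ + z + 1, z³ + z² + 1.
None of them divide f (all give nonzero remainder).
No irreducible factor of degree ≤ 3 exists, so f is irreducible over GF(2).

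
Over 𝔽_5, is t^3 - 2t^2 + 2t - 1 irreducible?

Write h(t) = t^3 - 2t^2 + 2t - 1.
Check for roots in 𝔽_5: h(0) = 4; h(1) = 0 → root; h(2) = 3; h(3) = 4; h(4) = 4.
h(1) = 0, so (t − 1) divides h(t); h is reducible.

No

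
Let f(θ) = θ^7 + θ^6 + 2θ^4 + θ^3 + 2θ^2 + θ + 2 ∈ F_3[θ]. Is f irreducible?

Check for roots in F_3: f(0) = 2; f(1) = 1; f(2) = 1.
No roots, so no linear factors.
Monic irreducibles of degree 2 over GF(3): θ^2 + 1, θ^2 + θ + 2, θ^2 + 2θ + 2.
None of them divide f (all give nonzero remainder).
Degree-3 irreducible divisors: test the 8 monic irreducibles of degree 3 over GF(3).
None of them divide f (all give nonzero remainder).
No irreducible factor of degree ≤ 3 exists, so f is irreducible over GF(3).

Yes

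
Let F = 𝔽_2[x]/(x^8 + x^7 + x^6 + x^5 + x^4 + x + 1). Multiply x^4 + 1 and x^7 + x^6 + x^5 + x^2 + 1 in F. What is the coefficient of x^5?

Multiply in 𝔽_2[x]: (x^4 + 1)·(x^7 + x^6 + x^5 + x^2 + 1) = x^11 + x^10 + x^9 + x^7 + x^5 + x^4 + x^2 + 1.
Reduce using x^8 ≡ x^7 + x^6 + x^5 + x^4 + x + 1 (mod x^8 + x^7 + x^6 + x^5 + x^4 + x + 1).
Reduced: x^7 + x^6 + x^4 + x^3 + x^2 + x.

0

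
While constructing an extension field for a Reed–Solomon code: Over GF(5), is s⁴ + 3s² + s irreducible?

Write m(s) = s⁴ + 3s² + s.
Check for roots in GF(5): m(0) = 0 → root; m(1) = 0 → root; m(2) = 0 → root; m(3) = 1; m(4) = 3.
m(0) = 0, so (s) divides m(s); m is reducible.

No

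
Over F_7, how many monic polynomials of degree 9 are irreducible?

4483696

The number of monic irreducibles of degree 9 over GF(7) is (1/9)·Σ_{d∣9} μ(9/d) 7^d.
Divisors of 9: 1, 3, 9; μ(9/d) for each: 0, -1, 1.
Σ = − 7^3 + 7^9 = 40353264.
N = 40353264/9 = 4483696.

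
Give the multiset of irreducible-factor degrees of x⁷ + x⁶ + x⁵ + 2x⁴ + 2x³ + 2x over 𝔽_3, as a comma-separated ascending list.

1, 1, 1, 1, 3

Write g(x) = x⁷ + x⁶ + x⁵ + 2x⁴ + 2x³ + 2x.
Roots in 𝔽_3: g(0) = 0 → root; g(1) = 0 → root; g(2) = 0 → root.
Linear factors from roots: (x), (x + 2), (x + 1).
Complete factorization: g(x) = (x)·(x + 2)·(x + 1)^2·(x³ + 2x + 1).
Factor degrees with multiplicity: 1 + 1 + 1 + 1 + 3 = 7.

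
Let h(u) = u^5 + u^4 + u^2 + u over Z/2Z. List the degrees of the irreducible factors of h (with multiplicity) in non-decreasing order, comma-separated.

Roots in Z/2Z: h(0) = 0 → root; h(1) = 0 → root.
Linear factors from roots: (u), (u + 1).
Complete factorization: h(u) = (u)·(u + 1)^2·(u^2 + u + 1).
Factor degrees with multiplicity: 1 + 1 + 1 + 2 = 5.

1, 1, 1, 2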